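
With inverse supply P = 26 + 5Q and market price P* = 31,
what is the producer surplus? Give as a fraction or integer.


Minimum supply price (at Q=0): P_min = 26
Quantity supplied at P* = 31:
Q* = (31 - 26)/5 = 1
PS = (1/2) * Q* * (P* - P_min)
PS = (1/2) * 1 * (31 - 26)
PS = (1/2) * 1 * 5 = 5/2

5/2


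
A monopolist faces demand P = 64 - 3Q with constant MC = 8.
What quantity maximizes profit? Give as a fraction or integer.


TR = P*Q = (64 - 3Q)Q = 64Q - 3Q^2
MR = dTR/dQ = 64 - 6Q
Set MR = MC:
64 - 6Q = 8
56 = 6Q
Q* = 56/6 = 28/3

28/3


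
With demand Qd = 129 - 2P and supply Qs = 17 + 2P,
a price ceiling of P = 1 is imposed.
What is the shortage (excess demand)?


At P = 1:
Qd = 129 - 2*1 = 127
Qs = 17 + 2*1 = 19
Shortage = Qd - Qs = 127 - 19 = 108

108


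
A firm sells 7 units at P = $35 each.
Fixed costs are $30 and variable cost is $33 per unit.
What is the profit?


Total Revenue = P * Q = 35 * 7 = $245
Total Cost = FC + VC*Q = 30 + 33*7 = $261
Profit = TR - TC = 245 - 261 = $-16

$-16


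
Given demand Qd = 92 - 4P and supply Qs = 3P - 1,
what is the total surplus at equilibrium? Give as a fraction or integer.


Find equilibrium: 92 - 4P = 3P - 1
92 + 1 = 7P
P* = 93/7 = 93/7
Q* = 3*93/7 - 1 = 272/7
Inverse demand: P = 23 - Q/4, so P_max = 23
Inverse supply: P = 1/3 + Q/3, so P_min = 1/3
CS = (1/2) * 272/7 * (23 - 93/7) = 9248/49
PS = (1/2) * 272/7 * (93/7 - 1/3) = 36992/147
TS = CS + PS = 9248/49 + 36992/147 = 9248/21

9248/21


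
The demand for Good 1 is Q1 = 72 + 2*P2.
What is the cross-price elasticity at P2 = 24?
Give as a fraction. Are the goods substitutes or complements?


dQ1/dP2 = 2
At P2 = 24: Q1 = 72 + 2*24 = 120
Exy = (dQ1/dP2)(P2/Q1) = 2 * 24 / 120 = 2/5
Since Exy > 0, the goods are substitutes.

2/5 (substitutes)


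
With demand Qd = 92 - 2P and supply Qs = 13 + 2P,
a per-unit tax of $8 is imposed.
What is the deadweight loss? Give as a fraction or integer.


Pre-tax equilibrium quantity: Q* = 105/2
Post-tax equilibrium quantity: Q_tax = 89/2
Reduction in quantity: Q* - Q_tax = 8
DWL = (1/2) * tax * (Q* - Q_tax)
DWL = (1/2) * 8 * 8 = 32

32


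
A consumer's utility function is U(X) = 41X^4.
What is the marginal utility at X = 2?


MU = dU/dX = 41*4*X^(4-1)
MU = 164*X^3
At X = 2:
MU = 164 * 2^3
MU = 164 * 8 = 1312

1312


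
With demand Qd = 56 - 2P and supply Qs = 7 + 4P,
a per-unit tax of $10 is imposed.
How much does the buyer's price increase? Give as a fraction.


With a per-unit tax, the buyer's price increase depends on relative slopes.
Supply slope: d = 4, Demand slope: b = 2
Buyer's price increase = d * tax / (b + d)
= 4 * 10 / (2 + 4)
= 40 / 6 = 20/3

20/3


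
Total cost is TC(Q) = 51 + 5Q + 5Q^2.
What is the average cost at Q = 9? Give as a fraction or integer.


TC(9) = 51 + 5*9 + 5*9^2
TC(9) = 51 + 45 + 405 = 501
AC = TC/Q = 501/9 = 167/3

167/3


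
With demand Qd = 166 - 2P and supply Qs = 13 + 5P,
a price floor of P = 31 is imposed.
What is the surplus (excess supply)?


At P = 31:
Qd = 166 - 2*31 = 104
Qs = 13 + 5*31 = 168
Surplus = Qs - Qd = 168 - 104 = 64

64


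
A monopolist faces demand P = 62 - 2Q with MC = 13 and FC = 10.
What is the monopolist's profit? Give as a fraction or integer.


MR = MC: 62 - 4Q = 13
Q* = 49/4
P* = 62 - 2*49/4 = 75/2
Profit = (P* - MC)*Q* - FC
= (75/2 - 13)*49/4 - 10
= 49/2*49/4 - 10
= 2401/8 - 10 = 2321/8

2321/8


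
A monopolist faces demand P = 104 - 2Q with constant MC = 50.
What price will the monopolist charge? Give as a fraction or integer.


MR = 104 - 4Q
Set MR = MC: 104 - 4Q = 50
Q* = 27/2
Substitute into demand:
P* = 104 - 2*27/2 = 77

77


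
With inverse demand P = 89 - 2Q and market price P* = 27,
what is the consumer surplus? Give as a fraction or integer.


Maximum willingness to pay (at Q=0): P_max = 89
Quantity demanded at P* = 27:
Q* = (89 - 27)/2 = 31
CS = (1/2) * Q* * (P_max - P*)
CS = (1/2) * 31 * (89 - 27)
CS = (1/2) * 31 * 62 = 961

961


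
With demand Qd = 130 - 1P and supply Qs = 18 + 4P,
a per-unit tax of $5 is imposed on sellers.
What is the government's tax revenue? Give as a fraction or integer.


With tax on sellers, new supply: Qs' = 18 + 4(P - 5)
= 4P - 2
New equilibrium quantity:
Q_new = 518/5
Tax revenue = tax * Q_new = 5 * 518/5 = 518

518


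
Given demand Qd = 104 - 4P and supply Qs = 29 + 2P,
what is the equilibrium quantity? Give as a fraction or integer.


First find equilibrium price:
104 - 4P = 29 + 2P
P* = 75/6 = 25/2
Then substitute into demand:
Q* = 104 - 4 * 25/2 = 54

54


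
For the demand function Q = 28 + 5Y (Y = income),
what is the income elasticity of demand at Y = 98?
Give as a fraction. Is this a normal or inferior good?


dQ/dY = 5
At Y = 98: Q = 28 + 5*98 = 518
Ey = (dQ/dY)(Y/Q) = 5 * 98 / 518 = 35/37
Since Ey > 0, this is a normal good.

35/37 (normal good)


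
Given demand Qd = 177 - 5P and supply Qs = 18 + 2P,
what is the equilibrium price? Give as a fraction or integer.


At equilibrium, Qd = Qs.
177 - 5P = 18 + 2P
177 - 18 = 5P + 2P
159 = 7P
P* = 159/7 = 159/7

159/7


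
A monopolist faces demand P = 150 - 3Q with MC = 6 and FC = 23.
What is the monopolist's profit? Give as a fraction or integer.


MR = MC: 150 - 6Q = 6
Q* = 24
P* = 150 - 3*24 = 78
Profit = (P* - MC)*Q* - FC
= (78 - 6)*24 - 23
= 72*24 - 23
= 1728 - 23 = 1705

1705


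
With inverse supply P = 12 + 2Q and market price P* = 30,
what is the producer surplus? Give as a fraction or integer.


Minimum supply price (at Q=0): P_min = 12
Quantity supplied at P* = 30:
Q* = (30 - 12)/2 = 9
PS = (1/2) * Q* * (P* - P_min)
PS = (1/2) * 9 * (30 - 12)
PS = (1/2) * 9 * 18 = 81

81


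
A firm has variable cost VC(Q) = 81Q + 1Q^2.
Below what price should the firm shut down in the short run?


AVC(Q) = VC(Q)/Q = 81 + 1Q
AVC is increasing in Q, so minimum AVC is at Q -> 0+.
Min AVC = 81
The firm should shut down if P < 81.

81


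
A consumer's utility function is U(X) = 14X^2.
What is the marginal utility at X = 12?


MU = dU/dX = 14*2*X^(2-1)
MU = 28*X^1
At X = 12:
MU = 28 * 12^1
MU = 28 * 12 = 336

336


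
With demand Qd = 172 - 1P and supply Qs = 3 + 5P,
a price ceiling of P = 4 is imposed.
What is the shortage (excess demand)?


At P = 4:
Qd = 172 - 1*4 = 168
Qs = 3 + 5*4 = 23
Shortage = Qd - Qs = 168 - 23 = 145

145


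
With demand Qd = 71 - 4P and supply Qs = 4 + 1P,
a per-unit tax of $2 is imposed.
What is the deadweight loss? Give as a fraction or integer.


Pre-tax equilibrium quantity: Q* = 87/5
Post-tax equilibrium quantity: Q_tax = 79/5
Reduction in quantity: Q* - Q_tax = 8/5
DWL = (1/2) * tax * (Q* - Q_tax)
DWL = (1/2) * 2 * 8/5 = 8/5

8/5


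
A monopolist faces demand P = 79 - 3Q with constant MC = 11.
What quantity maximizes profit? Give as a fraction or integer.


TR = P*Q = (79 - 3Q)Q = 79Q - 3Q^2
MR = dTR/dQ = 79 - 6Q
Set MR = MC:
79 - 6Q = 11
68 = 6Q
Q* = 68/6 = 34/3

34/3


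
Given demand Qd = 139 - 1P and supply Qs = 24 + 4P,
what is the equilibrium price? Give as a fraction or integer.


At equilibrium, Qd = Qs.
139 - 1P = 24 + 4P
139 - 24 = 1P + 4P
115 = 5P
P* = 115/5 = 23

23


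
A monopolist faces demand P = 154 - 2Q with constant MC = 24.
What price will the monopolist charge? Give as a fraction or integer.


MR = 154 - 4Q
Set MR = MC: 154 - 4Q = 24
Q* = 65/2
Substitute into demand:
P* = 154 - 2*65/2 = 89

89


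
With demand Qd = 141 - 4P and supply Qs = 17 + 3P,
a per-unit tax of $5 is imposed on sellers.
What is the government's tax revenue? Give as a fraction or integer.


With tax on sellers, new supply: Qs' = 17 + 3(P - 5)
= 2 + 3P
New equilibrium quantity:
Q_new = 431/7
Tax revenue = tax * Q_new = 5 * 431/7 = 2155/7

2155/7


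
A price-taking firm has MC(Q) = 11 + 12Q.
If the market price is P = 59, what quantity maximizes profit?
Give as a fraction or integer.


In perfect competition, profit is maximized where P = MC.
59 = 11 + 12Q
48 = 12Q
Q* = 48/12 = 4

4


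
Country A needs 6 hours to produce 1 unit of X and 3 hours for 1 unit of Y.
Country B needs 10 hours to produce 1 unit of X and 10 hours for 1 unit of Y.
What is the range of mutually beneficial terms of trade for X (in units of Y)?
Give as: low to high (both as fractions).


Opportunity cost of X for Country A = hours_X / hours_Y = 6/3 = 2 units of Y
Opportunity cost of X for Country B = hours_X / hours_Y = 10/10 = 1 units of Y
Terms of trade must be between the two opportunity costs.
Range: 1 to 2

1 to 2


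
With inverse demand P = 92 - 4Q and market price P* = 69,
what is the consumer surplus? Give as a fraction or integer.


Maximum willingness to pay (at Q=0): P_max = 92
Quantity demanded at P* = 69:
Q* = (92 - 69)/4 = 23/4
CS = (1/2) * Q* * (P_max - P*)
CS = (1/2) * 23/4 * (92 - 69)
CS = (1/2) * 23/4 * 23 = 529/8

529/8


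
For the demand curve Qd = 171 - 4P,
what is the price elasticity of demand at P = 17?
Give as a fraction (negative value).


dQ/dP = -4
At P = 17: Q = 171 - 4*17 = 103
E = (dQ/dP)(P/Q) = (-4)(17/103) = -68/103

-68/103


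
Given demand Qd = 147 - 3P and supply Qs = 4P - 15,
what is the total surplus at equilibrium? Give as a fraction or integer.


Find equilibrium: 147 - 3P = 4P - 15
147 + 15 = 7P
P* = 162/7 = 162/7
Q* = 4*162/7 - 15 = 543/7
Inverse demand: P = 49 - Q/3, so P_max = 49
Inverse supply: P = 15/4 + Q/4, so P_min = 15/4
CS = (1/2) * 543/7 * (49 - 162/7) = 98283/98
PS = (1/2) * 543/7 * (162/7 - 15/4) = 294849/392
TS = CS + PS = 98283/98 + 294849/392 = 98283/56

98283/56


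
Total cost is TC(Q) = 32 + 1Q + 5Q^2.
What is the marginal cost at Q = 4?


MC = dTC/dQ = 1 + 2*5*Q
At Q = 4:
MC = 1 + 10*4
MC = 1 + 40 = 41

41


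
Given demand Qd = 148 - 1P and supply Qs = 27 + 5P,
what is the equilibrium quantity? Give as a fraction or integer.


First find equilibrium price:
148 - 1P = 27 + 5P
P* = 121/6 = 121/6
Then substitute into demand:
Q* = 148 - 1 * 121/6 = 767/6

767/6


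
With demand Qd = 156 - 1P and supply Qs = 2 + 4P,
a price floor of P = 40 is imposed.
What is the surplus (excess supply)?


At P = 40:
Qd = 156 - 1*40 = 116
Qs = 2 + 4*40 = 162
Surplus = Qs - Qd = 162 - 116 = 46

46


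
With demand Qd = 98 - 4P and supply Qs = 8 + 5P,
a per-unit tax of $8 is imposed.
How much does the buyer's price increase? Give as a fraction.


With a per-unit tax, the buyer's price increase depends on relative slopes.
Supply slope: d = 5, Demand slope: b = 4
Buyer's price increase = d * tax / (b + d)
= 5 * 8 / (4 + 5)
= 40 / 9 = 40/9

40/9


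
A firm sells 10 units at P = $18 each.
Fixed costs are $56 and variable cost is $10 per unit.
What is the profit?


Total Revenue = P * Q = 18 * 10 = $180
Total Cost = FC + VC*Q = 56 + 10*10 = $156
Profit = TR - TC = 180 - 156 = $24

$24


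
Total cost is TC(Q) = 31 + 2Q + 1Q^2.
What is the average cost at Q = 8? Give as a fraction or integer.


TC(8) = 31 + 2*8 + 1*8^2
TC(8) = 31 + 16 + 64 = 111
AC = TC/Q = 111/8 = 111/8

111/8


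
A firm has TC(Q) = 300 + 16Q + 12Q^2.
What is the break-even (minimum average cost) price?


AC(Q) = 300/Q + 16 + 12Q
To minimize: dAC/dQ = -300/Q^2 + 12 = 0
Q^2 = 300/12 = 25
Q* = 5
Min AC = 300/5 + 16 + 12*5
Min AC = 60 + 16 + 60 = 136

136


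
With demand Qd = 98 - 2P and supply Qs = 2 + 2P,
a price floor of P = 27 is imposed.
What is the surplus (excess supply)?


At P = 27:
Qd = 98 - 2*27 = 44
Qs = 2 + 2*27 = 56
Surplus = Qs - Qd = 56 - 44 = 12

12


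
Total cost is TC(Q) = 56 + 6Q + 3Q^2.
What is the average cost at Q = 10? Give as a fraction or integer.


TC(10) = 56 + 6*10 + 3*10^2
TC(10) = 56 + 60 + 300 = 416
AC = TC/Q = 416/10 = 208/5

208/5


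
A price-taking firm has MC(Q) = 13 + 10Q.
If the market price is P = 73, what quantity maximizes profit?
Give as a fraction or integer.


In perfect competition, profit is maximized where P = MC.
73 = 13 + 10Q
60 = 10Q
Q* = 60/10 = 6

6


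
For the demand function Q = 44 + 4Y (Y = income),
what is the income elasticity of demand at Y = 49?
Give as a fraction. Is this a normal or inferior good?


dQ/dY = 4
At Y = 49: Q = 44 + 4*49 = 240
Ey = (dQ/dY)(Y/Q) = 4 * 49 / 240 = 49/60
Since Ey > 0, this is a normal good.

49/60 (normal good)


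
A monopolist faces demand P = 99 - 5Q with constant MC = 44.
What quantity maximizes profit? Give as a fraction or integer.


TR = P*Q = (99 - 5Q)Q = 99Q - 5Q^2
MR = dTR/dQ = 99 - 10Q
Set MR = MC:
99 - 10Q = 44
55 = 10Q
Q* = 55/10 = 11/2

11/2


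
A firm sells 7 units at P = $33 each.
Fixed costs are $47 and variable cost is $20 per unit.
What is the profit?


Total Revenue = P * Q = 33 * 7 = $231
Total Cost = FC + VC*Q = 47 + 20*7 = $187
Profit = TR - TC = 231 - 187 = $44

$44


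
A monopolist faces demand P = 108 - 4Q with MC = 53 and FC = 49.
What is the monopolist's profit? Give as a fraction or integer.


MR = MC: 108 - 8Q = 53
Q* = 55/8
P* = 108 - 4*55/8 = 161/2
Profit = (P* - MC)*Q* - FC
= (161/2 - 53)*55/8 - 49
= 55/2*55/8 - 49
= 3025/16 - 49 = 2241/16

2241/16


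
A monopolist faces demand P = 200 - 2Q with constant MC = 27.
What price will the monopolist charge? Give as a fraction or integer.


MR = 200 - 4Q
Set MR = MC: 200 - 4Q = 27
Q* = 173/4
Substitute into demand:
P* = 200 - 2*173/4 = 227/2

227/2


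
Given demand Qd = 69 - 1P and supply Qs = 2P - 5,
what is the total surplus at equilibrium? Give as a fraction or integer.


Find equilibrium: 69 - 1P = 2P - 5
69 + 5 = 3P
P* = 74/3 = 74/3
Q* = 2*74/3 - 5 = 133/3
Inverse demand: P = 69 - Q/1, so P_max = 69
Inverse supply: P = 5/2 + Q/2, so P_min = 5/2
CS = (1/2) * 133/3 * (69 - 74/3) = 17689/18
PS = (1/2) * 133/3 * (74/3 - 5/2) = 17689/36
TS = CS + PS = 17689/18 + 17689/36 = 17689/12

17689/12


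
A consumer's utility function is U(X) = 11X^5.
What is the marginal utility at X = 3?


MU = dU/dX = 11*5*X^(5-1)
MU = 55*X^4
At X = 3:
MU = 55 * 3^4
MU = 55 * 81 = 4455

4455


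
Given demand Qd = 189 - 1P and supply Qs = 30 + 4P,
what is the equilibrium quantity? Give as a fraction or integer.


First find equilibrium price:
189 - 1P = 30 + 4P
P* = 159/5 = 159/5
Then substitute into demand:
Q* = 189 - 1 * 159/5 = 786/5

786/5


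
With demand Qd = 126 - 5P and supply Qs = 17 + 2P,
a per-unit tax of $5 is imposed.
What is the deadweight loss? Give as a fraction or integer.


Pre-tax equilibrium quantity: Q* = 337/7
Post-tax equilibrium quantity: Q_tax = 41
Reduction in quantity: Q* - Q_tax = 50/7
DWL = (1/2) * tax * (Q* - Q_tax)
DWL = (1/2) * 5 * 50/7 = 125/7

125/7


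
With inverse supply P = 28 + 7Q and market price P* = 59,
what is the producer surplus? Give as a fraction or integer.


Minimum supply price (at Q=0): P_min = 28
Quantity supplied at P* = 59:
Q* = (59 - 28)/7 = 31/7
PS = (1/2) * Q* * (P* - P_min)
PS = (1/2) * 31/7 * (59 - 28)
PS = (1/2) * 31/7 * 31 = 961/14

961/14


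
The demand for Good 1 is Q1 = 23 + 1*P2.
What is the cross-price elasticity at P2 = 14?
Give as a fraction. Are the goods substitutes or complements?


dQ1/dP2 = 1
At P2 = 14: Q1 = 23 + 1*14 = 37
Exy = (dQ1/dP2)(P2/Q1) = 1 * 14 / 37 = 14/37
Since Exy > 0, the goods are substitutes.

14/37 (substitutes)


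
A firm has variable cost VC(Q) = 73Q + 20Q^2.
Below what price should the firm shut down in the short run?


AVC(Q) = VC(Q)/Q = 73 + 20Q
AVC is increasing in Q, so minimum AVC is at Q -> 0+.
Min AVC = 73
The firm should shut down if P < 73.

73


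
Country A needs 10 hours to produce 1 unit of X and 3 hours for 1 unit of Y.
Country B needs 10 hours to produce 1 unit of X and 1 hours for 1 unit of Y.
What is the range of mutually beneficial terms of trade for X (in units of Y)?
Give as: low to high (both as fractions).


Opportunity cost of X for Country A = hours_X / hours_Y = 10/3 = 10/3 units of Y
Opportunity cost of X for Country B = hours_X / hours_Y = 10/1 = 10 units of Y
Terms of trade must be between the two opportunity costs.
Range: 10/3 to 10

10/3 to 10


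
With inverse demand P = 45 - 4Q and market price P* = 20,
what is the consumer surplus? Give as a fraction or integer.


Maximum willingness to pay (at Q=0): P_max = 45
Quantity demanded at P* = 20:
Q* = (45 - 20)/4 = 25/4
CS = (1/2) * Q* * (P_max - P*)
CS = (1/2) * 25/4 * (45 - 20)
CS = (1/2) * 25/4 * 25 = 625/8

625/8


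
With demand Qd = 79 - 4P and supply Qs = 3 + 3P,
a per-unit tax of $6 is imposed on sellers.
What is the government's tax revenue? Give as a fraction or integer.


With tax on sellers, new supply: Qs' = 3 + 3(P - 6)
= 3P - 15
New equilibrium quantity:
Q_new = 177/7
Tax revenue = tax * Q_new = 6 * 177/7 = 1062/7

1062/7


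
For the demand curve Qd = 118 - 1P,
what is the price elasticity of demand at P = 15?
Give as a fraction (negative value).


dQ/dP = -1
At P = 15: Q = 118 - 1*15 = 103
E = (dQ/dP)(P/Q) = (-1)(15/103) = -15/103

-15/103


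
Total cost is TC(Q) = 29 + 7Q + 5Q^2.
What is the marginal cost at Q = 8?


MC = dTC/dQ = 7 + 2*5*Q
At Q = 8:
MC = 7 + 10*8
MC = 7 + 80 = 87

87


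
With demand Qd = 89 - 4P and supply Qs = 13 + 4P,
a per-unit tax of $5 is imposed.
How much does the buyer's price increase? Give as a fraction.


With a per-unit tax, the buyer's price increase depends on relative slopes.
Supply slope: d = 4, Demand slope: b = 4
Buyer's price increase = d * tax / (b + d)
= 4 * 5 / (4 + 4)
= 20 / 8 = 5/2

5/2


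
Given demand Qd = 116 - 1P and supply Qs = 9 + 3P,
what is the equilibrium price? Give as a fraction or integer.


At equilibrium, Qd = Qs.
116 - 1P = 9 + 3P
116 - 9 = 1P + 3P
107 = 4P
P* = 107/4 = 107/4

107/4


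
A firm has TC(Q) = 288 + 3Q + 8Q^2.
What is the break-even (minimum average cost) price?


AC(Q) = 288/Q + 3 + 8Q
To minimize: dAC/dQ = -288/Q^2 + 8 = 0
Q^2 = 288/8 = 36
Q* = 6
Min AC = 288/6 + 3 + 8*6
Min AC = 48 + 3 + 48 = 99

99


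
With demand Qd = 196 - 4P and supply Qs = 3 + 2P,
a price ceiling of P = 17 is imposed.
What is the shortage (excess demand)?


At P = 17:
Qd = 196 - 4*17 = 128
Qs = 3 + 2*17 = 37
Shortage = Qd - Qs = 128 - 37 = 91

91


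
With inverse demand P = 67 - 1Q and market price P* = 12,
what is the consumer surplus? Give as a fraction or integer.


Maximum willingness to pay (at Q=0): P_max = 67
Quantity demanded at P* = 12:
Q* = (67 - 12)/1 = 55
CS = (1/2) * Q* * (P_max - P*)
CS = (1/2) * 55 * (67 - 12)
CS = (1/2) * 55 * 55 = 3025/2

3025/2


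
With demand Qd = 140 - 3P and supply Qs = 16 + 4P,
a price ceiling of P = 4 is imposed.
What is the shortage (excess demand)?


At P = 4:
Qd = 140 - 3*4 = 128
Qs = 16 + 4*4 = 32
Shortage = Qd - Qs = 128 - 32 = 96

96


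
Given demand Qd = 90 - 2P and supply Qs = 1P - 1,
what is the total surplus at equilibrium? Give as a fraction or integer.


Find equilibrium: 90 - 2P = 1P - 1
90 + 1 = 3P
P* = 91/3 = 91/3
Q* = 1*91/3 - 1 = 88/3
Inverse demand: P = 45 - Q/2, so P_max = 45
Inverse supply: P = 1 + Q/1, so P_min = 1
CS = (1/2) * 88/3 * (45 - 91/3) = 1936/9
PS = (1/2) * 88/3 * (91/3 - 1) = 3872/9
TS = CS + PS = 1936/9 + 3872/9 = 1936/3

1936/3


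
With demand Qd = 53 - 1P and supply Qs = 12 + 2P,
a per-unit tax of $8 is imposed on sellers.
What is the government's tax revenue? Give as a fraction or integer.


With tax on sellers, new supply: Qs' = 12 + 2(P - 8)
= 2P - 4
New equilibrium quantity:
Q_new = 34
Tax revenue = tax * Q_new = 8 * 34 = 272

272


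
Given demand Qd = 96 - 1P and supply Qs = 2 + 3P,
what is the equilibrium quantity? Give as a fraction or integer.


First find equilibrium price:
96 - 1P = 2 + 3P
P* = 94/4 = 47/2
Then substitute into demand:
Q* = 96 - 1 * 47/2 = 145/2

145/2


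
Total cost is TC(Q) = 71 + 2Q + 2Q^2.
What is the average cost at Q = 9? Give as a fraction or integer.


TC(9) = 71 + 2*9 + 2*9^2
TC(9) = 71 + 18 + 162 = 251
AC = TC/Q = 251/9 = 251/9

251/9


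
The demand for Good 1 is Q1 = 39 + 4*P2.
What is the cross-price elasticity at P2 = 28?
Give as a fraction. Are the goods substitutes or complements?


dQ1/dP2 = 4
At P2 = 28: Q1 = 39 + 4*28 = 151
Exy = (dQ1/dP2)(P2/Q1) = 4 * 28 / 151 = 112/151
Since Exy > 0, the goods are substitutes.

112/151 (substitutes)


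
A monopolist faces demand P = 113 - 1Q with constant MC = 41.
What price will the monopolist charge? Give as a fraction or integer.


MR = 113 - 2Q
Set MR = MC: 113 - 2Q = 41
Q* = 36
Substitute into demand:
P* = 113 - 1*36 = 77

77


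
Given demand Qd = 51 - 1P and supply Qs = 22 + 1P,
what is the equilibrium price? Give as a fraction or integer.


At equilibrium, Qd = Qs.
51 - 1P = 22 + 1P
51 - 22 = 1P + 1P
29 = 2P
P* = 29/2 = 29/2

29/2


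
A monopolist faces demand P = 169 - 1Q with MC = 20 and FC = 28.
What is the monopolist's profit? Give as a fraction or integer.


MR = MC: 169 - 2Q = 20
Q* = 149/2
P* = 169 - 1*149/2 = 189/2
Profit = (P* - MC)*Q* - FC
= (189/2 - 20)*149/2 - 28
= 149/2*149/2 - 28
= 22201/4 - 28 = 22089/4

22089/4


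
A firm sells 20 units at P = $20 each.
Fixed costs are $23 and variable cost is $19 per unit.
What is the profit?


Total Revenue = P * Q = 20 * 20 = $400
Total Cost = FC + VC*Q = 23 + 19*20 = $403
Profit = TR - TC = 400 - 403 = $-3

$-3


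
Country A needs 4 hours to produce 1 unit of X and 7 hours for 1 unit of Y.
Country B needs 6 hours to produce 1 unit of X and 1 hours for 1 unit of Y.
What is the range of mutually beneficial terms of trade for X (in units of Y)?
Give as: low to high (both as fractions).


Opportunity cost of X for Country A = hours_X / hours_Y = 4/7 = 4/7 units of Y
Opportunity cost of X for Country B = hours_X / hours_Y = 6/1 = 6 units of Y
Terms of trade must be between the two opportunity costs.
Range: 4/7 to 6

4/7 to 6


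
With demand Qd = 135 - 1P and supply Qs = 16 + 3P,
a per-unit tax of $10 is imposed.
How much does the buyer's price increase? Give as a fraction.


With a per-unit tax, the buyer's price increase depends on relative slopes.
Supply slope: d = 3, Demand slope: b = 1
Buyer's price increase = d * tax / (b + d)
= 3 * 10 / (1 + 3)
= 30 / 4 = 15/2

15/2


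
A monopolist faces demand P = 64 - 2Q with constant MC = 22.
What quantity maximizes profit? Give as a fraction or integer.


TR = P*Q = (64 - 2Q)Q = 64Q - 2Q^2
MR = dTR/dQ = 64 - 4Q
Set MR = MC:
64 - 4Q = 22
42 = 4Q
Q* = 42/4 = 21/2

21/2


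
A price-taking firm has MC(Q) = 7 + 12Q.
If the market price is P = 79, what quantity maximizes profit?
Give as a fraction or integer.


In perfect competition, profit is maximized where P = MC.
79 = 7 + 12Q
72 = 12Q
Q* = 72/12 = 6

6


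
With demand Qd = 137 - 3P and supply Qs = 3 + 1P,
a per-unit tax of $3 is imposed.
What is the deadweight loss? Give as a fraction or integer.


Pre-tax equilibrium quantity: Q* = 73/2
Post-tax equilibrium quantity: Q_tax = 137/4
Reduction in quantity: Q* - Q_tax = 9/4
DWL = (1/2) * tax * (Q* - Q_tax)
DWL = (1/2) * 3 * 9/4 = 27/8

27/8


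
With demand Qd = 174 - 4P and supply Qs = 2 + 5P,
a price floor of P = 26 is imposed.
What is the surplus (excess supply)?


At P = 26:
Qd = 174 - 4*26 = 70
Qs = 2 + 5*26 = 132
Surplus = Qs - Qd = 132 - 70 = 62

62


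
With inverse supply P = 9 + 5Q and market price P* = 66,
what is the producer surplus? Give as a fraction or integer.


Minimum supply price (at Q=0): P_min = 9
Quantity supplied at P* = 66:
Q* = (66 - 9)/5 = 57/5
PS = (1/2) * Q* * (P* - P_min)
PS = (1/2) * 57/5 * (66 - 9)
PS = (1/2) * 57/5 * 57 = 3249/10

3249/10


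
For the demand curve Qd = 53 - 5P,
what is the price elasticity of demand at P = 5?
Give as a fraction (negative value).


dQ/dP = -5
At P = 5: Q = 53 - 5*5 = 28
E = (dQ/dP)(P/Q) = (-5)(5/28) = -25/28

-25/28


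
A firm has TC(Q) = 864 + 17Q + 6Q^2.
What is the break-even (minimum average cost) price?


AC(Q) = 864/Q + 17 + 6Q
To minimize: dAC/dQ = -864/Q^2 + 6 = 0
Q^2 = 864/6 = 144
Q* = 12
Min AC = 864/12 + 17 + 6*12
Min AC = 72 + 17 + 72 = 161

161


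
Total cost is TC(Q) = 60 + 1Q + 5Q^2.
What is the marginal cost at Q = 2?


MC = dTC/dQ = 1 + 2*5*Q
At Q = 2:
MC = 1 + 10*2
MC = 1 + 20 = 21

21


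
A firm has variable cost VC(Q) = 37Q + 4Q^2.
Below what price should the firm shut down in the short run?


AVC(Q) = VC(Q)/Q = 37 + 4Q
AVC is increasing in Q, so minimum AVC is at Q -> 0+.
Min AVC = 37
The firm should shut down if P < 37.

37


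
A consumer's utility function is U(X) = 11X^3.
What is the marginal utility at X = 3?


MU = dU/dX = 11*3*X^(3-1)
MU = 33*X^2
At X = 3:
MU = 33 * 3^2
MU = 33 * 9 = 297

297


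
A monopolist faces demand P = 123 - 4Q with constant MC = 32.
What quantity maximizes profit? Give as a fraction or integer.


TR = P*Q = (123 - 4Q)Q = 123Q - 4Q^2
MR = dTR/dQ = 123 - 8Q
Set MR = MC:
123 - 8Q = 32
91 = 8Q
Q* = 91/8 = 91/8

91/8


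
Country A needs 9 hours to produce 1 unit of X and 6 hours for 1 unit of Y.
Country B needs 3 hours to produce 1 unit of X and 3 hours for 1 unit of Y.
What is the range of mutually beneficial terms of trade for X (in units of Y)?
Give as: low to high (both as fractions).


Opportunity cost of X for Country A = hours_X / hours_Y = 9/6 = 3/2 units of Y
Opportunity cost of X for Country B = hours_X / hours_Y = 3/3 = 1 units of Y
Terms of trade must be between the two opportunity costs.
Range: 1 to 3/2

1 to 3/2


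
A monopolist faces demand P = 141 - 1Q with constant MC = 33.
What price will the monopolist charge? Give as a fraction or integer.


MR = 141 - 2Q
Set MR = MC: 141 - 2Q = 33
Q* = 54
Substitute into demand:
P* = 141 - 1*54 = 87

87


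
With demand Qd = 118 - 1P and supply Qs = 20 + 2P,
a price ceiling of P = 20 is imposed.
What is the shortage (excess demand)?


At P = 20:
Qd = 118 - 1*20 = 98
Qs = 20 + 2*20 = 60
Shortage = Qd - Qs = 98 - 60 = 38

38


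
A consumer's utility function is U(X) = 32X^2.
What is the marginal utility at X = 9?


MU = dU/dX = 32*2*X^(2-1)
MU = 64*X^1
At X = 9:
MU = 64 * 9^1
MU = 64 * 9 = 576

576


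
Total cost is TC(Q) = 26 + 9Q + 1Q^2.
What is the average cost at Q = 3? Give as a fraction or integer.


TC(3) = 26 + 9*3 + 1*3^2
TC(3) = 26 + 27 + 9 = 62
AC = TC/Q = 62/3 = 62/3

62/3


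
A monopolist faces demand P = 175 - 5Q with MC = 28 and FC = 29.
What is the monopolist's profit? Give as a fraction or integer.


MR = MC: 175 - 10Q = 28
Q* = 147/10
P* = 175 - 5*147/10 = 203/2
Profit = (P* - MC)*Q* - FC
= (203/2 - 28)*147/10 - 29
= 147/2*147/10 - 29
= 21609/20 - 29 = 21029/20

21029/20


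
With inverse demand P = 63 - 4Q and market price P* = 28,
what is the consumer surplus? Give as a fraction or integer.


Maximum willingness to pay (at Q=0): P_max = 63
Quantity demanded at P* = 28:
Q* = (63 - 28)/4 = 35/4
CS = (1/2) * Q* * (P_max - P*)
CS = (1/2) * 35/4 * (63 - 28)
CS = (1/2) * 35/4 * 35 = 1225/8

1225/8


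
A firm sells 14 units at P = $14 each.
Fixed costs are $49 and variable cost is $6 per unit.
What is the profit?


Total Revenue = P * Q = 14 * 14 = $196
Total Cost = FC + VC*Q = 49 + 6*14 = $133
Profit = TR - TC = 196 - 133 = $63

$63


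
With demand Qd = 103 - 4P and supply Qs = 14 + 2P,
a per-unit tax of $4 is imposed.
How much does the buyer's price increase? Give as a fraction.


With a per-unit tax, the buyer's price increase depends on relative slopes.
Supply slope: d = 2, Demand slope: b = 4
Buyer's price increase = d * tax / (b + d)
= 2 * 4 / (4 + 2)
= 8 / 6 = 4/3

4/3


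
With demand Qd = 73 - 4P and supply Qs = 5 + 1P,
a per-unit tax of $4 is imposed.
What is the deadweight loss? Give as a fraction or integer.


Pre-tax equilibrium quantity: Q* = 93/5
Post-tax equilibrium quantity: Q_tax = 77/5
Reduction in quantity: Q* - Q_tax = 16/5
DWL = (1/2) * tax * (Q* - Q_tax)
DWL = (1/2) * 4 * 16/5 = 32/5

32/5


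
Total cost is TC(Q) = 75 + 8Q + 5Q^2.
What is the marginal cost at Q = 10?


MC = dTC/dQ = 8 + 2*5*Q
At Q = 10:
MC = 8 + 10*10
MC = 8 + 100 = 108

108


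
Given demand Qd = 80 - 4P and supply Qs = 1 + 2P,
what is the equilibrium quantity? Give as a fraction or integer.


First find equilibrium price:
80 - 4P = 1 + 2P
P* = 79/6 = 79/6
Then substitute into demand:
Q* = 80 - 4 * 79/6 = 82/3

82/3


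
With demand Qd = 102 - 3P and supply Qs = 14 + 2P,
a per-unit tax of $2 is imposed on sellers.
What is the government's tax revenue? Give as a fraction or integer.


With tax on sellers, new supply: Qs' = 14 + 2(P - 2)
= 10 + 2P
New equilibrium quantity:
Q_new = 234/5
Tax revenue = tax * Q_new = 2 * 234/5 = 468/5

468/5


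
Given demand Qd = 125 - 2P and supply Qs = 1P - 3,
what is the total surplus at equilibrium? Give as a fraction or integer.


Find equilibrium: 125 - 2P = 1P - 3
125 + 3 = 3P
P* = 128/3 = 128/3
Q* = 1*128/3 - 3 = 119/3
Inverse demand: P = 125/2 - Q/2, so P_max = 125/2
Inverse supply: P = 3 + Q/1, so P_min = 3
CS = (1/2) * 119/3 * (125/2 - 128/3) = 14161/36
PS = (1/2) * 119/3 * (128/3 - 3) = 14161/18
TS = CS + PS = 14161/36 + 14161/18 = 14161/12

14161/12


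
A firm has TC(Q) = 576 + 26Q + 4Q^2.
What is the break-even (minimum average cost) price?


AC(Q) = 576/Q + 26 + 4Q
To minimize: dAC/dQ = -576/Q^2 + 4 = 0
Q^2 = 576/4 = 144
Q* = 12
Min AC = 576/12 + 26 + 4*12
Min AC = 48 + 26 + 48 = 122

122


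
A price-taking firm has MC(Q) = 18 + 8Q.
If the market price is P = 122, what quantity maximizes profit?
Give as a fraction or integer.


In perfect competition, profit is maximized where P = MC.
122 = 18 + 8Q
104 = 8Q
Q* = 104/8 = 13

13


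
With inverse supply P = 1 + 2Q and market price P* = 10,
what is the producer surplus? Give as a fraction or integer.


Minimum supply price (at Q=0): P_min = 1
Quantity supplied at P* = 10:
Q* = (10 - 1)/2 = 9/2
PS = (1/2) * Q* * (P* - P_min)
PS = (1/2) * 9/2 * (10 - 1)
PS = (1/2) * 9/2 * 9 = 81/4

81/4


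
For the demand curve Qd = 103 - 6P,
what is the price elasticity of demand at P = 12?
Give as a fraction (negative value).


dQ/dP = -6
At P = 12: Q = 103 - 6*12 = 31
E = (dQ/dP)(P/Q) = (-6)(12/31) = -72/31

-72/31


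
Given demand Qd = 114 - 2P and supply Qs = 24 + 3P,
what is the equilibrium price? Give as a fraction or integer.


At equilibrium, Qd = Qs.
114 - 2P = 24 + 3P
114 - 24 = 2P + 3P
90 = 5P
P* = 90/5 = 18

18


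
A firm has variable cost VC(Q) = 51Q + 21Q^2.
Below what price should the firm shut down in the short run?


AVC(Q) = VC(Q)/Q = 51 + 21Q
AVC is increasing in Q, so minimum AVC is at Q -> 0+.
Min AVC = 51
The firm should shut down if P < 51.

51


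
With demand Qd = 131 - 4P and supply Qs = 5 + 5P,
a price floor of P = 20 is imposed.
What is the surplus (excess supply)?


At P = 20:
Qd = 131 - 4*20 = 51
Qs = 5 + 5*20 = 105
Surplus = Qs - Qd = 105 - 51 = 54

54


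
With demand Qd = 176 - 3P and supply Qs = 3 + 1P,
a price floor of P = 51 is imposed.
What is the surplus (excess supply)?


At P = 51:
Qd = 176 - 3*51 = 23
Qs = 3 + 1*51 = 54
Surplus = Qs - Qd = 54 - 23 = 31

31


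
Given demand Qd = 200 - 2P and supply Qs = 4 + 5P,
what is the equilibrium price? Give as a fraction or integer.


At equilibrium, Qd = Qs.
200 - 2P = 4 + 5P
200 - 4 = 2P + 5P
196 = 7P
P* = 196/7 = 28

28


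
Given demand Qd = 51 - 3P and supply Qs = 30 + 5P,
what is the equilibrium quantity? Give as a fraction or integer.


First find equilibrium price:
51 - 3P = 30 + 5P
P* = 21/8 = 21/8
Then substitute into demand:
Q* = 51 - 3 * 21/8 = 345/8

345/8


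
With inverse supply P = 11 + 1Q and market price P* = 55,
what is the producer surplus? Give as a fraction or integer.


Minimum supply price (at Q=0): P_min = 11
Quantity supplied at P* = 55:
Q* = (55 - 11)/1 = 44
PS = (1/2) * Q* * (P* - P_min)
PS = (1/2) * 44 * (55 - 11)
PS = (1/2) * 44 * 44 = 968

968


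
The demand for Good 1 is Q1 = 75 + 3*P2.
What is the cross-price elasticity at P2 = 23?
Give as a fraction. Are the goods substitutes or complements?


dQ1/dP2 = 3
At P2 = 23: Q1 = 75 + 3*23 = 144
Exy = (dQ1/dP2)(P2/Q1) = 3 * 23 / 144 = 23/48
Since Exy > 0, the goods are substitutes.

23/48 (substitutes)


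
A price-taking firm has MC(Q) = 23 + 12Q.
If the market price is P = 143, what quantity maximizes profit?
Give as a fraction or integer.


In perfect competition, profit is maximized where P = MC.
143 = 23 + 12Q
120 = 12Q
Q* = 120/12 = 10

10


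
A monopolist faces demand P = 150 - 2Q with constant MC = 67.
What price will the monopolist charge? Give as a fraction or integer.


MR = 150 - 4Q
Set MR = MC: 150 - 4Q = 67
Q* = 83/4
Substitute into demand:
P* = 150 - 2*83/4 = 217/2

217/2


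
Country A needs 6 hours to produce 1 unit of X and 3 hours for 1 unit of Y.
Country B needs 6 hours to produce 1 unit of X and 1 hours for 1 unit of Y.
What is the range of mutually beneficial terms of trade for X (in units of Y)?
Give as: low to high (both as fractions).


Opportunity cost of X for Country A = hours_X / hours_Y = 6/3 = 2 units of Y
Opportunity cost of X for Country B = hours_X / hours_Y = 6/1 = 6 units of Y
Terms of trade must be between the two opportunity costs.
Range: 2 to 6

2 to 6


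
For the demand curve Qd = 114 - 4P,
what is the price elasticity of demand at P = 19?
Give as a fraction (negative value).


dQ/dP = -4
At P = 19: Q = 114 - 4*19 = 38
E = (dQ/dP)(P/Q) = (-4)(19/38) = -2

-2


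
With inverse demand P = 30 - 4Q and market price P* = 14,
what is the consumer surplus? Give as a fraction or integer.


Maximum willingness to pay (at Q=0): P_max = 30
Quantity demanded at P* = 14:
Q* = (30 - 14)/4 = 4
CS = (1/2) * Q* * (P_max - P*)
CS = (1/2) * 4 * (30 - 14)
CS = (1/2) * 4 * 16 = 32

32


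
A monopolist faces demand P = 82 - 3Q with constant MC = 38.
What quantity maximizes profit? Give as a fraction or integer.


TR = P*Q = (82 - 3Q)Q = 82Q - 3Q^2
MR = dTR/dQ = 82 - 6Q
Set MR = MC:
82 - 6Q = 38
44 = 6Q
Q* = 44/6 = 22/3

22/3


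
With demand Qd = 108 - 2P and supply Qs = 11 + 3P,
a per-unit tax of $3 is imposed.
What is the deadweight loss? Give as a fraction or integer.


Pre-tax equilibrium quantity: Q* = 346/5
Post-tax equilibrium quantity: Q_tax = 328/5
Reduction in quantity: Q* - Q_tax = 18/5
DWL = (1/2) * tax * (Q* - Q_tax)
DWL = (1/2) * 3 * 18/5 = 27/5

27/5


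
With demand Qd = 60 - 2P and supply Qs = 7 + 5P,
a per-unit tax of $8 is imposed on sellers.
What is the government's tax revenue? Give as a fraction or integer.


With tax on sellers, new supply: Qs' = 7 + 5(P - 8)
= 5P - 33
New equilibrium quantity:
Q_new = 234/7
Tax revenue = tax * Q_new = 8 * 234/7 = 1872/7

1872/7


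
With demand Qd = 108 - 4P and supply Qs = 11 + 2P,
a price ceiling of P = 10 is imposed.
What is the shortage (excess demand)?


At P = 10:
Qd = 108 - 4*10 = 68
Qs = 11 + 2*10 = 31
Shortage = Qd - Qs = 68 - 31 = 37

37


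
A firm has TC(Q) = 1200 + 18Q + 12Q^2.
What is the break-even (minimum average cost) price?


AC(Q) = 1200/Q + 18 + 12Q
To minimize: dAC/dQ = -1200/Q^2 + 12 = 0
Q^2 = 1200/12 = 100
Q* = 10
Min AC = 1200/10 + 18 + 12*10
Min AC = 120 + 18 + 120 = 258

258


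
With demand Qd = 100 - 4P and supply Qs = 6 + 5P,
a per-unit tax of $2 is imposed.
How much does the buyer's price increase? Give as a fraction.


With a per-unit tax, the buyer's price increase depends on relative slopes.
Supply slope: d = 5, Demand slope: b = 4
Buyer's price increase = d * tax / (b + d)
= 5 * 2 / (4 + 5)
= 10 / 9 = 10/9

10/9


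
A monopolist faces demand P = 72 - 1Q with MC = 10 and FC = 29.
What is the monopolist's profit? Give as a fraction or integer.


MR = MC: 72 - 2Q = 10
Q* = 31
P* = 72 - 1*31 = 41
Profit = (P* - MC)*Q* - FC
= (41 - 10)*31 - 29
= 31*31 - 29
= 961 - 29 = 932

932


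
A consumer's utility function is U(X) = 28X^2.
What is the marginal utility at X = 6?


MU = dU/dX = 28*2*X^(2-1)
MU = 56*X^1
At X = 6:
MU = 56 * 6^1
MU = 56 * 6 = 336

336


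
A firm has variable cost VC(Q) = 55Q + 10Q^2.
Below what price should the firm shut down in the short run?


AVC(Q) = VC(Q)/Q = 55 + 10Q
AVC is increasing in Q, so minimum AVC is at Q -> 0+.
Min AVC = 55
The firm should shut down if P < 55.

55


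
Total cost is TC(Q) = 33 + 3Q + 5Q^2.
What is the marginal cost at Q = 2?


MC = dTC/dQ = 3 + 2*5*Q
At Q = 2:
MC = 3 + 10*2
MC = 3 + 20 = 23

23


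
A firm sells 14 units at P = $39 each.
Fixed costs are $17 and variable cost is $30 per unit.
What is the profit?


Total Revenue = P * Q = 39 * 14 = $546
Total Cost = FC + VC*Q = 17 + 30*14 = $437
Profit = TR - TC = 546 - 437 = $109

$109


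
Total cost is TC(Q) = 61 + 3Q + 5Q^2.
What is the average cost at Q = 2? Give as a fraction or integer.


TC(2) = 61 + 3*2 + 5*2^2
TC(2) = 61 + 6 + 20 = 87
AC = TC/Q = 87/2 = 87/2

87/2


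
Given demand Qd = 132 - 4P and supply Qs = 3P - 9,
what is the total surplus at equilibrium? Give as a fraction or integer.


Find equilibrium: 132 - 4P = 3P - 9
132 + 9 = 7P
P* = 141/7 = 141/7
Q* = 3*141/7 - 9 = 360/7
Inverse demand: P = 33 - Q/4, so P_max = 33
Inverse supply: P = 3 + Q/3, so P_min = 3
CS = (1/2) * 360/7 * (33 - 141/7) = 16200/49
PS = (1/2) * 360/7 * (141/7 - 3) = 21600/49
TS = CS + PS = 16200/49 + 21600/49 = 5400/7

5400/7


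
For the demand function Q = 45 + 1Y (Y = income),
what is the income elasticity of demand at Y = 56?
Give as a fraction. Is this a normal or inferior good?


dQ/dY = 1
At Y = 56: Q = 45 + 1*56 = 101
Ey = (dQ/dY)(Y/Q) = 1 * 56 / 101 = 56/101
Since Ey > 0, this is a normal good.

56/101 (normal good)


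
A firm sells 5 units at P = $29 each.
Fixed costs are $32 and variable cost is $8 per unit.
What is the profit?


Total Revenue = P * Q = 29 * 5 = $145
Total Cost = FC + VC*Q = 32 + 8*5 = $72
Profit = TR - TC = 145 - 72 = $73

$73


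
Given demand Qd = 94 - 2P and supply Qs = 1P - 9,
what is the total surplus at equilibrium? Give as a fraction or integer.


Find equilibrium: 94 - 2P = 1P - 9
94 + 9 = 3P
P* = 103/3 = 103/3
Q* = 1*103/3 - 9 = 76/3
Inverse demand: P = 47 - Q/2, so P_max = 47
Inverse supply: P = 9 + Q/1, so P_min = 9
CS = (1/2) * 76/3 * (47 - 103/3) = 1444/9
PS = (1/2) * 76/3 * (103/3 - 9) = 2888/9
TS = CS + PS = 1444/9 + 2888/9 = 1444/3

1444/3


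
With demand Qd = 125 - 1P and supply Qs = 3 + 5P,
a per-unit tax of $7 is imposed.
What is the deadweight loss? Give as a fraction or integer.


Pre-tax equilibrium quantity: Q* = 314/3
Post-tax equilibrium quantity: Q_tax = 593/6
Reduction in quantity: Q* - Q_tax = 35/6
DWL = (1/2) * tax * (Q* - Q_tax)
DWL = (1/2) * 7 * 35/6 = 245/12

245/12


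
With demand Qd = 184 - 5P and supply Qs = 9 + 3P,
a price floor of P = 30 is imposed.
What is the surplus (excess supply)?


At P = 30:
Qd = 184 - 5*30 = 34
Qs = 9 + 3*30 = 99
Surplus = Qs - Qd = 99 - 34 = 65

65


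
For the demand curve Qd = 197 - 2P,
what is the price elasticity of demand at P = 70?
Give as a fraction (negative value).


dQ/dP = -2
At P = 70: Q = 197 - 2*70 = 57
E = (dQ/dP)(P/Q) = (-2)(70/57) = -140/57

-140/57


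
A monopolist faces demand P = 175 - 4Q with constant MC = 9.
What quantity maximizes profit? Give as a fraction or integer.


TR = P*Q = (175 - 4Q)Q = 175Q - 4Q^2
MR = dTR/dQ = 175 - 8Q
Set MR = MC:
175 - 8Q = 9
166 = 8Q
Q* = 166/8 = 83/4

83/4


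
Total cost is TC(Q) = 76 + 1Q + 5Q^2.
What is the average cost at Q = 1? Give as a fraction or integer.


TC(1) = 76 + 1*1 + 5*1^2
TC(1) = 76 + 1 + 5 = 82
AC = TC/Q = 82/1 = 82

82


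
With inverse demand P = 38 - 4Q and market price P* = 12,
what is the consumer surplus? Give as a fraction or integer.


Maximum willingness to pay (at Q=0): P_max = 38
Quantity demanded at P* = 12:
Q* = (38 - 12)/4 = 13/2
CS = (1/2) * Q* * (P_max - P*)
CS = (1/2) * 13/2 * (38 - 12)
CS = (1/2) * 13/2 * 26 = 169/2

169/2


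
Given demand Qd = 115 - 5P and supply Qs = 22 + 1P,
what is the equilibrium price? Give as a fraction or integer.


At equilibrium, Qd = Qs.
115 - 5P = 22 + 1P
115 - 22 = 5P + 1P
93 = 6P
P* = 93/6 = 31/2

31/2
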